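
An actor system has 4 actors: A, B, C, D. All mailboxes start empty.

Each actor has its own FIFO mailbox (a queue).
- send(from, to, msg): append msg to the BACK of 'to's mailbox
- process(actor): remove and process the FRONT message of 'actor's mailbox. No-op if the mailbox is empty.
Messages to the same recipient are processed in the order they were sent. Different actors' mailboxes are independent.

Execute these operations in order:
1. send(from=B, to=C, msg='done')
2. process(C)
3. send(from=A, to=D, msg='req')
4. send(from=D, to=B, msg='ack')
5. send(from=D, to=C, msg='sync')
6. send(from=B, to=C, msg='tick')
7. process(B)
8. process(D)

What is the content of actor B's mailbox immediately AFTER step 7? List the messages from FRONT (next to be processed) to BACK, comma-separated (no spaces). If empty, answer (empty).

After 1 (send(from=B, to=C, msg='done')): A:[] B:[] C:[done] D:[]
After 2 (process(C)): A:[] B:[] C:[] D:[]
After 3 (send(from=A, to=D, msg='req')): A:[] B:[] C:[] D:[req]
After 4 (send(from=D, to=B, msg='ack')): A:[] B:[ack] C:[] D:[req]
After 5 (send(from=D, to=C, msg='sync')): A:[] B:[ack] C:[sync] D:[req]
After 6 (send(from=B, to=C, msg='tick')): A:[] B:[ack] C:[sync,tick] D:[req]
After 7 (process(B)): A:[] B:[] C:[sync,tick] D:[req]

(empty)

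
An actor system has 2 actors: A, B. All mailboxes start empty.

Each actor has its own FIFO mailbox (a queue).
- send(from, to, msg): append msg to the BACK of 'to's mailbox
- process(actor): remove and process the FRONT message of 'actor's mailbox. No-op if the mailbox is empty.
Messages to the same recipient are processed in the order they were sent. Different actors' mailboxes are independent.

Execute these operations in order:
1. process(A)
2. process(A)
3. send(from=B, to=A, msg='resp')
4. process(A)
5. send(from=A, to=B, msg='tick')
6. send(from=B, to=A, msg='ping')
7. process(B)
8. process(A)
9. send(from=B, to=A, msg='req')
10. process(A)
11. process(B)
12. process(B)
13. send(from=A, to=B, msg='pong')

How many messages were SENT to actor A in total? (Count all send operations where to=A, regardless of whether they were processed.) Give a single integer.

After 1 (process(A)): A:[] B:[]
After 2 (process(A)): A:[] B:[]
After 3 (send(from=B, to=A, msg='resp')): A:[resp] B:[]
After 4 (process(A)): A:[] B:[]
After 5 (send(from=A, to=B, msg='tick')): A:[] B:[tick]
After 6 (send(from=B, to=A, msg='ping')): A:[ping] B:[tick]
After 7 (process(B)): A:[ping] B:[]
After 8 (process(A)): A:[] B:[]
After 9 (send(from=B, to=A, msg='req')): A:[req] B:[]
After 10 (process(A)): A:[] B:[]
After 11 (process(B)): A:[] B:[]
After 12 (process(B)): A:[] B:[]
After 13 (send(from=A, to=B, msg='pong')): A:[] B:[pong]

Answer: 3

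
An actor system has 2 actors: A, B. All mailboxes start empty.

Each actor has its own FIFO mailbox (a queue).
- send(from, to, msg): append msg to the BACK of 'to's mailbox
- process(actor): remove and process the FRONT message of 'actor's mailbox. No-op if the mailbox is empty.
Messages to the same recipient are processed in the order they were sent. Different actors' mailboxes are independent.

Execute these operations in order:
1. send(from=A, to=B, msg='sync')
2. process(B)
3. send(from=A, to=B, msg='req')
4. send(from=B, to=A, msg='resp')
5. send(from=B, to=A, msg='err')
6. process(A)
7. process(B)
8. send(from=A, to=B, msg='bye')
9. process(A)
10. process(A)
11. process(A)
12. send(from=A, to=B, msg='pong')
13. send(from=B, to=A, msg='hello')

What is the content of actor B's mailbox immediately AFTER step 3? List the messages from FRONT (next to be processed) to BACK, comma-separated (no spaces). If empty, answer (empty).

After 1 (send(from=A, to=B, msg='sync')): A:[] B:[sync]
After 2 (process(B)): A:[] B:[]
After 3 (send(from=A, to=B, msg='req')): A:[] B:[req]

req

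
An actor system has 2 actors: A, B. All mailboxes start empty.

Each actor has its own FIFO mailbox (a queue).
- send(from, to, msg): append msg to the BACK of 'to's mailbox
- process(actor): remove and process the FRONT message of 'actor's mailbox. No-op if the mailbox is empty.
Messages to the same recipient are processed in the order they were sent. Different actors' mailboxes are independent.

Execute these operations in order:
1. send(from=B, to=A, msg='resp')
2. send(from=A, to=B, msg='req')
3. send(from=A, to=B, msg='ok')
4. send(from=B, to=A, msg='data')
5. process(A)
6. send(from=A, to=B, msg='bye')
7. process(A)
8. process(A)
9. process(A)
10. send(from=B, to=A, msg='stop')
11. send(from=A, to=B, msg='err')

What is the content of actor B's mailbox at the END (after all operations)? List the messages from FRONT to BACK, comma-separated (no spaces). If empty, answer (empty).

After 1 (send(from=B, to=A, msg='resp')): A:[resp] B:[]
After 2 (send(from=A, to=B, msg='req')): A:[resp] B:[req]
After 3 (send(from=A, to=B, msg='ok')): A:[resp] B:[req,ok]
After 4 (send(from=B, to=A, msg='data')): A:[resp,data] B:[req,ok]
After 5 (process(A)): A:[data] B:[req,ok]
After 6 (send(from=A, to=B, msg='bye')): A:[data] B:[req,ok,bye]
After 7 (process(A)): A:[] B:[req,ok,bye]
After 8 (process(A)): A:[] B:[req,ok,bye]
After 9 (process(A)): A:[] B:[req,ok,bye]
After 10 (send(from=B, to=A, msg='stop')): A:[stop] B:[req,ok,bye]
After 11 (send(from=A, to=B, msg='err')): A:[stop] B:[req,ok,bye,err]

Answer: req,ok,bye,err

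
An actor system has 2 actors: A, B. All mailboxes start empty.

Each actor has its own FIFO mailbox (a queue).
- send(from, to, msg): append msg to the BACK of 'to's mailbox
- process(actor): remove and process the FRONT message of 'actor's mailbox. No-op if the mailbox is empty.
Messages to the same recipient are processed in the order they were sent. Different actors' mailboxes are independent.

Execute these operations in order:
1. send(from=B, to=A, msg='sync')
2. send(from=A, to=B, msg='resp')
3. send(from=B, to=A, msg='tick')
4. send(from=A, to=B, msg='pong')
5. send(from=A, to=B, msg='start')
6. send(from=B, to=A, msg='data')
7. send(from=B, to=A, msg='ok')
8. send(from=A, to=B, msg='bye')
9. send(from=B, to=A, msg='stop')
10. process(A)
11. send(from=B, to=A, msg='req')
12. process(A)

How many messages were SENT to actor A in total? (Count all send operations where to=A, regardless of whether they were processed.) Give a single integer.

Answer: 6

Derivation:
After 1 (send(from=B, to=A, msg='sync')): A:[sync] B:[]
After 2 (send(from=A, to=B, msg='resp')): A:[sync] B:[resp]
After 3 (send(from=B, to=A, msg='tick')): A:[sync,tick] B:[resp]
After 4 (send(from=A, to=B, msg='pong')): A:[sync,tick] B:[resp,pong]
After 5 (send(from=A, to=B, msg='start')): A:[sync,tick] B:[resp,pong,start]
After 6 (send(from=B, to=A, msg='data')): A:[sync,tick,data] B:[resp,pong,start]
After 7 (send(from=B, to=A, msg='ok')): A:[sync,tick,data,ok] B:[resp,pong,start]
After 8 (send(from=A, to=B, msg='bye')): A:[sync,tick,data,ok] B:[resp,pong,start,bye]
After 9 (send(from=B, to=A, msg='stop')): A:[sync,tick,data,ok,stop] B:[resp,pong,start,bye]
After 10 (process(A)): A:[tick,data,ok,stop] B:[resp,pong,start,bye]
After 11 (send(from=B, to=A, msg='req')): A:[tick,data,ok,stop,req] B:[resp,pong,start,bye]
After 12 (process(A)): A:[data,ok,stop,req] B:[resp,pong,start,bye]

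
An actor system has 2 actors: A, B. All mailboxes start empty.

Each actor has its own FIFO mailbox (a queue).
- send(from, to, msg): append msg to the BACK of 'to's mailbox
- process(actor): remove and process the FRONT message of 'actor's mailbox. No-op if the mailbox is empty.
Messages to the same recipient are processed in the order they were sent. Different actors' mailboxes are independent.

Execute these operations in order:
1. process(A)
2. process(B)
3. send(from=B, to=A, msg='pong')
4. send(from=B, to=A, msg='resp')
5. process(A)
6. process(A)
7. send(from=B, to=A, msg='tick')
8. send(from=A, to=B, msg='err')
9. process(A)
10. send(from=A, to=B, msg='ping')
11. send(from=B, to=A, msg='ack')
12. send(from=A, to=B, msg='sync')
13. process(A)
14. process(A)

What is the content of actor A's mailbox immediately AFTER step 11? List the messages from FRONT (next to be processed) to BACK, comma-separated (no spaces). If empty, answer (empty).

After 1 (process(A)): A:[] B:[]
After 2 (process(B)): A:[] B:[]
After 3 (send(from=B, to=A, msg='pong')): A:[pong] B:[]
After 4 (send(from=B, to=A, msg='resp')): A:[pong,resp] B:[]
After 5 (process(A)): A:[resp] B:[]
After 6 (process(A)): A:[] B:[]
After 7 (send(from=B, to=A, msg='tick')): A:[tick] B:[]
After 8 (send(from=A, to=B, msg='err')): A:[tick] B:[err]
After 9 (process(A)): A:[] B:[err]
After 10 (send(from=A, to=B, msg='ping')): A:[] B:[err,ping]
After 11 (send(from=B, to=A, msg='ack')): A:[ack] B:[err,ping]

ack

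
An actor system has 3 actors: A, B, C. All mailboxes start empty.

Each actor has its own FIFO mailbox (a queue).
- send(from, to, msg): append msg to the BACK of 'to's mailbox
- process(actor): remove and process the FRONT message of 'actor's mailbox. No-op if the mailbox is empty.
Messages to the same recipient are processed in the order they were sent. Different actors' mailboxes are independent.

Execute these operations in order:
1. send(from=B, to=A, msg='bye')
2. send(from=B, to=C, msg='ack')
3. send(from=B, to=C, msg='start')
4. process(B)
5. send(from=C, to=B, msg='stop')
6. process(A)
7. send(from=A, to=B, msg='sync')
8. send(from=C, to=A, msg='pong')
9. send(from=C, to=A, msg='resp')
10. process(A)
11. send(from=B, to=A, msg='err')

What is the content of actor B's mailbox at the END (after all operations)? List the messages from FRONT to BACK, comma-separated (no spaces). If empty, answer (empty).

After 1 (send(from=B, to=A, msg='bye')): A:[bye] B:[] C:[]
After 2 (send(from=B, to=C, msg='ack')): A:[bye] B:[] C:[ack]
After 3 (send(from=B, to=C, msg='start')): A:[bye] B:[] C:[ack,start]
After 4 (process(B)): A:[bye] B:[] C:[ack,start]
After 5 (send(from=C, to=B, msg='stop')): A:[bye] B:[stop] C:[ack,start]
After 6 (process(A)): A:[] B:[stop] C:[ack,start]
After 7 (send(from=A, to=B, msg='sync')): A:[] B:[stop,sync] C:[ack,start]
After 8 (send(from=C, to=A, msg='pong')): A:[pong] B:[stop,sync] C:[ack,start]
After 9 (send(from=C, to=A, msg='resp')): A:[pong,resp] B:[stop,sync] C:[ack,start]
After 10 (process(A)): A:[resp] B:[stop,sync] C:[ack,start]
After 11 (send(from=B, to=A, msg='err')): A:[resp,err] B:[stop,sync] C:[ack,start]

Answer: stop,sync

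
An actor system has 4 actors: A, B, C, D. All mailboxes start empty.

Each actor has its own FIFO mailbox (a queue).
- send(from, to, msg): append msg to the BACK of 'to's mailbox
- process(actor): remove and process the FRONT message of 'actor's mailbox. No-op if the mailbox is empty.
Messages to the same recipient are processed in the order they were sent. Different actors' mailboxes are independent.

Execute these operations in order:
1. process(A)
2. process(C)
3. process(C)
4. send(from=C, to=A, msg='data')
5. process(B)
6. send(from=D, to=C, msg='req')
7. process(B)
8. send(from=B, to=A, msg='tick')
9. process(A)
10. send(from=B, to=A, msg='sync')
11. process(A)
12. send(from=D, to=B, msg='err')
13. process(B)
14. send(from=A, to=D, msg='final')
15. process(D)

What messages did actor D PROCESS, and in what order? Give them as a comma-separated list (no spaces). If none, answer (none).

Answer: final

Derivation:
After 1 (process(A)): A:[] B:[] C:[] D:[]
After 2 (process(C)): A:[] B:[] C:[] D:[]
After 3 (process(C)): A:[] B:[] C:[] D:[]
After 4 (send(from=C, to=A, msg='data')): A:[data] B:[] C:[] D:[]
After 5 (process(B)): A:[data] B:[] C:[] D:[]
After 6 (send(from=D, to=C, msg='req')): A:[data] B:[] C:[req] D:[]
After 7 (process(B)): A:[data] B:[] C:[req] D:[]
After 8 (send(from=B, to=A, msg='tick')): A:[data,tick] B:[] C:[req] D:[]
After 9 (process(A)): A:[tick] B:[] C:[req] D:[]
After 10 (send(from=B, to=A, msg='sync')): A:[tick,sync] B:[] C:[req] D:[]
After 11 (process(A)): A:[sync] B:[] C:[req] D:[]
After 12 (send(from=D, to=B, msg='err')): A:[sync] B:[err] C:[req] D:[]
After 13 (process(B)): A:[sync] B:[] C:[req] D:[]
After 14 (send(from=A, to=D, msg='final')): A:[sync] B:[] C:[req] D:[final]
After 15 (process(D)): A:[sync] B:[] C:[req] D:[]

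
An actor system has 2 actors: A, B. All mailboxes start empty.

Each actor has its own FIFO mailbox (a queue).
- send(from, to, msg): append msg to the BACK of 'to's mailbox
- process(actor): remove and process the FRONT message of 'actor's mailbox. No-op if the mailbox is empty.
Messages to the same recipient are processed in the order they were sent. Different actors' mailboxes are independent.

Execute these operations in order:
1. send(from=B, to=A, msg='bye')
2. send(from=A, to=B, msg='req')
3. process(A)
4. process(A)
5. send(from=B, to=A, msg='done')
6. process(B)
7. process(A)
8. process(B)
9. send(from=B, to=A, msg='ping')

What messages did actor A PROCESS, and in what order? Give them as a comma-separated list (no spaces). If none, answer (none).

Answer: bye,done

Derivation:
After 1 (send(from=B, to=A, msg='bye')): A:[bye] B:[]
After 2 (send(from=A, to=B, msg='req')): A:[bye] B:[req]
After 3 (process(A)): A:[] B:[req]
After 4 (process(A)): A:[] B:[req]
After 5 (send(from=B, to=A, msg='done')): A:[done] B:[req]
After 6 (process(B)): A:[done] B:[]
After 7 (process(A)): A:[] B:[]
After 8 (process(B)): A:[] B:[]
After 9 (send(from=B, to=A, msg='ping')): A:[ping] B:[]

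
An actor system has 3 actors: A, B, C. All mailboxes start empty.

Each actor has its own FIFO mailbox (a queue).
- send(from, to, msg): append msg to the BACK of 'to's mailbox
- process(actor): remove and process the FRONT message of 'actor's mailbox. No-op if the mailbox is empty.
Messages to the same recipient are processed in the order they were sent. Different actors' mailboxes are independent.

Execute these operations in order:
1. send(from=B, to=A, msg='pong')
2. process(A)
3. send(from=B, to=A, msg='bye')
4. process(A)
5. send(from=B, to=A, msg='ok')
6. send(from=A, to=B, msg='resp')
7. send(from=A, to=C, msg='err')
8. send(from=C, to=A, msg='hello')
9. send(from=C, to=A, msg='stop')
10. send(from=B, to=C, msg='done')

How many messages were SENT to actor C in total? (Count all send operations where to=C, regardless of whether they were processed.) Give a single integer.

After 1 (send(from=B, to=A, msg='pong')): A:[pong] B:[] C:[]
After 2 (process(A)): A:[] B:[] C:[]
After 3 (send(from=B, to=A, msg='bye')): A:[bye] B:[] C:[]
After 4 (process(A)): A:[] B:[] C:[]
After 5 (send(from=B, to=A, msg='ok')): A:[ok] B:[] C:[]
After 6 (send(from=A, to=B, msg='resp')): A:[ok] B:[resp] C:[]
After 7 (send(from=A, to=C, msg='err')): A:[ok] B:[resp] C:[err]
After 8 (send(from=C, to=A, msg='hello')): A:[ok,hello] B:[resp] C:[err]
After 9 (send(from=C, to=A, msg='stop')): A:[ok,hello,stop] B:[resp] C:[err]
After 10 (send(from=B, to=C, msg='done')): A:[ok,hello,stop] B:[resp] C:[err,done]

Answer: 2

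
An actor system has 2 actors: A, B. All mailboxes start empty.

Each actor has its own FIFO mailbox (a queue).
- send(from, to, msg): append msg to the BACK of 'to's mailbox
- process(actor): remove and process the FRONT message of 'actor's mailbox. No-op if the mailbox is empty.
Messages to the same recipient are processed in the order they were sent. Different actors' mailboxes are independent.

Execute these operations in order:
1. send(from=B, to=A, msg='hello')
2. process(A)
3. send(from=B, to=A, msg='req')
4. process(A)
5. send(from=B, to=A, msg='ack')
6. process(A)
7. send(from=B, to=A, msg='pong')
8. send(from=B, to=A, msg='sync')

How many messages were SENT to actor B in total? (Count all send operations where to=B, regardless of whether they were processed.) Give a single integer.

After 1 (send(from=B, to=A, msg='hello')): A:[hello] B:[]
After 2 (process(A)): A:[] B:[]
After 3 (send(from=B, to=A, msg='req')): A:[req] B:[]
After 4 (process(A)): A:[] B:[]
After 5 (send(from=B, to=A, msg='ack')): A:[ack] B:[]
After 6 (process(A)): A:[] B:[]
After 7 (send(from=B, to=A, msg='pong')): A:[pong] B:[]
After 8 (send(from=B, to=A, msg='sync')): A:[pong,sync] B:[]

Answer: 0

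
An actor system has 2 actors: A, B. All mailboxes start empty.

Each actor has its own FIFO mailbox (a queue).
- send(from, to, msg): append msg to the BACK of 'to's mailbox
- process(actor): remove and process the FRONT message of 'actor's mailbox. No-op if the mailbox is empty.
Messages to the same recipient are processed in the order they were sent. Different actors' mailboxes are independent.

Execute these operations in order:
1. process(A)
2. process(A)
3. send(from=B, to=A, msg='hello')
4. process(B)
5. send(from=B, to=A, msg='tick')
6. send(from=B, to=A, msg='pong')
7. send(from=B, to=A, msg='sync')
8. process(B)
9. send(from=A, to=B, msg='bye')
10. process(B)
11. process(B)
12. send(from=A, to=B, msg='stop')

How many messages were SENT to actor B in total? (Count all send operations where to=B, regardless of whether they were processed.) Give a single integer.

Answer: 2

Derivation:
After 1 (process(A)): A:[] B:[]
After 2 (process(A)): A:[] B:[]
After 3 (send(from=B, to=A, msg='hello')): A:[hello] B:[]
After 4 (process(B)): A:[hello] B:[]
After 5 (send(from=B, to=A, msg='tick')): A:[hello,tick] B:[]
After 6 (send(from=B, to=A, msg='pong')): A:[hello,tick,pong] B:[]
After 7 (send(from=B, to=A, msg='sync')): A:[hello,tick,pong,sync] B:[]
After 8 (process(B)): A:[hello,tick,pong,sync] B:[]
After 9 (send(from=A, to=B, msg='bye')): A:[hello,tick,pong,sync] B:[bye]
After 10 (process(B)): A:[hello,tick,pong,sync] B:[]
After 11 (process(B)): A:[hello,tick,pong,sync] B:[]
After 12 (send(from=A, to=B, msg='stop')): A:[hello,tick,pong,sync] B:[stop]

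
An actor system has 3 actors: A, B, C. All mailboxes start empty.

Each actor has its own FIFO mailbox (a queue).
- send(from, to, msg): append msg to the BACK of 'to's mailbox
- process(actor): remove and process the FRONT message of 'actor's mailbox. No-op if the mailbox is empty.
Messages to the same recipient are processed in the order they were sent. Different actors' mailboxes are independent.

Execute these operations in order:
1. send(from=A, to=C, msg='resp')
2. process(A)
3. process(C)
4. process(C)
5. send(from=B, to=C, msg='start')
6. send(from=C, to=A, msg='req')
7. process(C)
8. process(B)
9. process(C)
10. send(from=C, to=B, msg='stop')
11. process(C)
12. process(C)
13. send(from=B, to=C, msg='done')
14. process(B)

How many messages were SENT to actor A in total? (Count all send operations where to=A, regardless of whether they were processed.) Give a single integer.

After 1 (send(from=A, to=C, msg='resp')): A:[] B:[] C:[resp]
After 2 (process(A)): A:[] B:[] C:[resp]
After 3 (process(C)): A:[] B:[] C:[]
After 4 (process(C)): A:[] B:[] C:[]
After 5 (send(from=B, to=C, msg='start')): A:[] B:[] C:[start]
After 6 (send(from=C, to=A, msg='req')): A:[req] B:[] C:[start]
After 7 (process(C)): A:[req] B:[] C:[]
After 8 (process(B)): A:[req] B:[] C:[]
After 9 (process(C)): A:[req] B:[] C:[]
After 10 (send(from=C, to=B, msg='stop')): A:[req] B:[stop] C:[]
After 11 (process(C)): A:[req] B:[stop] C:[]
After 12 (process(C)): A:[req] B:[stop] C:[]
After 13 (send(from=B, to=C, msg='done')): A:[req] B:[stop] C:[done]
After 14 (process(B)): A:[req] B:[] C:[done]

Answer: 1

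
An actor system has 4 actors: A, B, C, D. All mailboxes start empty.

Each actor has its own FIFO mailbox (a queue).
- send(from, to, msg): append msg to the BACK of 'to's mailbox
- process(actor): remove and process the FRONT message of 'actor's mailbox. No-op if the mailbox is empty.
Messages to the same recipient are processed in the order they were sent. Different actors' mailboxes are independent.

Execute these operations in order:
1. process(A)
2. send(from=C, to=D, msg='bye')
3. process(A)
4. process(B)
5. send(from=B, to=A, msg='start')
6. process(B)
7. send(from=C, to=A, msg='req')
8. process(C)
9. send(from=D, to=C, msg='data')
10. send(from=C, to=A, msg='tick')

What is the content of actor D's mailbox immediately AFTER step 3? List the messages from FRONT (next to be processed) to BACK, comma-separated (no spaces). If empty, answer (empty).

After 1 (process(A)): A:[] B:[] C:[] D:[]
After 2 (send(from=C, to=D, msg='bye')): A:[] B:[] C:[] D:[bye]
After 3 (process(A)): A:[] B:[] C:[] D:[bye]

bye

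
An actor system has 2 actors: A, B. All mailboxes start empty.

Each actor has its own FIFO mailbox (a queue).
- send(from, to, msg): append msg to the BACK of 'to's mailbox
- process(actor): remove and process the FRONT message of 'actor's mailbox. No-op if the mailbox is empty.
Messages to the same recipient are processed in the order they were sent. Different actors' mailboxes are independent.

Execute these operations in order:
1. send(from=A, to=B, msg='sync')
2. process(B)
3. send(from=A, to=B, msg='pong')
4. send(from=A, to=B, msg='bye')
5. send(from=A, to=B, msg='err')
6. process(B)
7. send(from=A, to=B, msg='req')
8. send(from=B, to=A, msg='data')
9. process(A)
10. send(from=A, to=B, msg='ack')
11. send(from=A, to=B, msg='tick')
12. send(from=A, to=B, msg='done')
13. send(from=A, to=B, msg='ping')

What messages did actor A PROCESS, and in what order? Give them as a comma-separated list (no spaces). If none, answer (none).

Answer: data

Derivation:
After 1 (send(from=A, to=B, msg='sync')): A:[] B:[sync]
After 2 (process(B)): A:[] B:[]
After 3 (send(from=A, to=B, msg='pong')): A:[] B:[pong]
After 4 (send(from=A, to=B, msg='bye')): A:[] B:[pong,bye]
After 5 (send(from=A, to=B, msg='err')): A:[] B:[pong,bye,err]
After 6 (process(B)): A:[] B:[bye,err]
After 7 (send(from=A, to=B, msg='req')): A:[] B:[bye,err,req]
After 8 (send(from=B, to=A, msg='data')): A:[data] B:[bye,err,req]
After 9 (process(A)): A:[] B:[bye,err,req]
After 10 (send(from=A, to=B, msg='ack')): A:[] B:[bye,err,req,ack]
After 11 (send(from=A, to=B, msg='tick')): A:[] B:[bye,err,req,ack,tick]
After 12 (send(from=A, to=B, msg='done')): A:[] B:[bye,err,req,ack,tick,done]
After 13 (send(from=A, to=B, msg='ping')): A:[] B:[bye,err,req,ack,tick,done,ping]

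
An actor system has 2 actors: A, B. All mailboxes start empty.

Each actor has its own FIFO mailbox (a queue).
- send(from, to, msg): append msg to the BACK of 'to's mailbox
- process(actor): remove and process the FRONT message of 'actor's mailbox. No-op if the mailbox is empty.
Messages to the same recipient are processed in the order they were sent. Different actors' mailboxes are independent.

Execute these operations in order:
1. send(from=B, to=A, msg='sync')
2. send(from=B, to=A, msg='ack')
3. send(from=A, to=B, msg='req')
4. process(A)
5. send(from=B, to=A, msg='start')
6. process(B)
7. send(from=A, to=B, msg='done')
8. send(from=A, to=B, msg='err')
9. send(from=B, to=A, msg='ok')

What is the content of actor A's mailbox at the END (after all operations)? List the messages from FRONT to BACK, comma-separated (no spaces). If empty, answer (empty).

Answer: ack,start,ok

Derivation:
After 1 (send(from=B, to=A, msg='sync')): A:[sync] B:[]
After 2 (send(from=B, to=A, msg='ack')): A:[sync,ack] B:[]
After 3 (send(from=A, to=B, msg='req')): A:[sync,ack] B:[req]
After 4 (process(A)): A:[ack] B:[req]
After 5 (send(from=B, to=A, msg='start')): A:[ack,start] B:[req]
After 6 (process(B)): A:[ack,start] B:[]
After 7 (send(from=A, to=B, msg='done')): A:[ack,start] B:[done]
After 8 (send(from=A, to=B, msg='err')): A:[ack,start] B:[done,err]
After 9 (send(from=B, to=A, msg='ok')): A:[ack,start,ok] B:[done,err]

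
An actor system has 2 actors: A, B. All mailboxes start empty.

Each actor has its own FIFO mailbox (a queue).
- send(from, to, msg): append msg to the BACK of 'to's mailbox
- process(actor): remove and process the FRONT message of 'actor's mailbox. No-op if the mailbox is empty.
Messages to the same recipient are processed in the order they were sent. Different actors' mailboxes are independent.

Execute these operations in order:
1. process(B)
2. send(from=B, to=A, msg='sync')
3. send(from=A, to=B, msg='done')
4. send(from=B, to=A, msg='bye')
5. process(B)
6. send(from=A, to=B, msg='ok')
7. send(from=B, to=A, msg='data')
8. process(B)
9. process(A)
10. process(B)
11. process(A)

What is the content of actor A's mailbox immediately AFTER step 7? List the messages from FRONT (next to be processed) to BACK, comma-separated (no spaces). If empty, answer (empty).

After 1 (process(B)): A:[] B:[]
After 2 (send(from=B, to=A, msg='sync')): A:[sync] B:[]
After 3 (send(from=A, to=B, msg='done')): A:[sync] B:[done]
After 4 (send(from=B, to=A, msg='bye')): A:[sync,bye] B:[done]
After 5 (process(B)): A:[sync,bye] B:[]
After 6 (send(from=A, to=B, msg='ok')): A:[sync,bye] B:[ok]
After 7 (send(from=B, to=A, msg='data')): A:[sync,bye,data] B:[ok]

sync,bye,data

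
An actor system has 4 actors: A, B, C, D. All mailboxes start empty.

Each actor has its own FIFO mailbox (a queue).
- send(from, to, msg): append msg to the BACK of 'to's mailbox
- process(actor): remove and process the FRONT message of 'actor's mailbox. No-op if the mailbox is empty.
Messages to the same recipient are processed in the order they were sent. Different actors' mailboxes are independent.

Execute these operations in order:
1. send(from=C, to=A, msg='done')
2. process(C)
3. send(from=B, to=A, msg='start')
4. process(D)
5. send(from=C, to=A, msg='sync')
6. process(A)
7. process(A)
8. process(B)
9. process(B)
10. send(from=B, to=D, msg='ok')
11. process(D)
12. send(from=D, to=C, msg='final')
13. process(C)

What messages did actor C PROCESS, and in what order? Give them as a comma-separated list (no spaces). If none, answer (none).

After 1 (send(from=C, to=A, msg='done')): A:[done] B:[] C:[] D:[]
After 2 (process(C)): A:[done] B:[] C:[] D:[]
After 3 (send(from=B, to=A, msg='start')): A:[done,start] B:[] C:[] D:[]
After 4 (process(D)): A:[done,start] B:[] C:[] D:[]
After 5 (send(from=C, to=A, msg='sync')): A:[done,start,sync] B:[] C:[] D:[]
After 6 (process(A)): A:[start,sync] B:[] C:[] D:[]
After 7 (process(A)): A:[sync] B:[] C:[] D:[]
After 8 (process(B)): A:[sync] B:[] C:[] D:[]
After 9 (process(B)): A:[sync] B:[] C:[] D:[]
After 10 (send(from=B, to=D, msg='ok')): A:[sync] B:[] C:[] D:[ok]
After 11 (process(D)): A:[sync] B:[] C:[] D:[]
After 12 (send(from=D, to=C, msg='final')): A:[sync] B:[] C:[final] D:[]
After 13 (process(C)): A:[sync] B:[] C:[] D:[]

Answer: final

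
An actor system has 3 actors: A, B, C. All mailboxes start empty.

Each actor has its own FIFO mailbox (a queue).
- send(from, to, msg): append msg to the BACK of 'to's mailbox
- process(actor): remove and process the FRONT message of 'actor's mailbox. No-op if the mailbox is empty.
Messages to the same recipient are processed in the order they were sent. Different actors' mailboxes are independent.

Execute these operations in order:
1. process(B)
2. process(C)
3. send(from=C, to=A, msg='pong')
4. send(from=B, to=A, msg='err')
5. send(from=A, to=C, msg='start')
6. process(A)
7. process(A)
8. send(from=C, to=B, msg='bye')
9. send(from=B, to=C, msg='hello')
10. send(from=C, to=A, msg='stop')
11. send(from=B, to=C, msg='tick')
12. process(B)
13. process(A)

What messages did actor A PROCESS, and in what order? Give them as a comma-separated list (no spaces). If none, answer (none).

After 1 (process(B)): A:[] B:[] C:[]
After 2 (process(C)): A:[] B:[] C:[]
After 3 (send(from=C, to=A, msg='pong')): A:[pong] B:[] C:[]
After 4 (send(from=B, to=A, msg='err')): A:[pong,err] B:[] C:[]
After 5 (send(from=A, to=C, msg='start')): A:[pong,err] B:[] C:[start]
After 6 (process(A)): A:[err] B:[] C:[start]
After 7 (process(A)): A:[] B:[] C:[start]
After 8 (send(from=C, to=B, msg='bye')): A:[] B:[bye] C:[start]
After 9 (send(from=B, to=C, msg='hello')): A:[] B:[bye] C:[start,hello]
After 10 (send(from=C, to=A, msg='stop')): A:[stop] B:[bye] C:[start,hello]
After 11 (send(from=B, to=C, msg='tick')): A:[stop] B:[bye] C:[start,hello,tick]
After 12 (process(B)): A:[stop] B:[] C:[start,hello,tick]
After 13 (process(A)): A:[] B:[] C:[start,hello,tick]

Answer: pong,err,stop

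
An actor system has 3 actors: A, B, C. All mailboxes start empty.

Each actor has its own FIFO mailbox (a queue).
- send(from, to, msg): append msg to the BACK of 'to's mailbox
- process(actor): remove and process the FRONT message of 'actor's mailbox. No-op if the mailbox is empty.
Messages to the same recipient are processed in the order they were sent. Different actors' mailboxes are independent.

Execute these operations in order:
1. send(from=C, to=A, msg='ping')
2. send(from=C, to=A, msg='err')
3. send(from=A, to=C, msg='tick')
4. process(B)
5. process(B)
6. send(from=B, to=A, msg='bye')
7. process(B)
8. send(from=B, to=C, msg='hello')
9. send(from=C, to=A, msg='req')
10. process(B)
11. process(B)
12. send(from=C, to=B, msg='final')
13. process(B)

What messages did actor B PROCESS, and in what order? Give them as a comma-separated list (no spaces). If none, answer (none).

Answer: final

Derivation:
After 1 (send(from=C, to=A, msg='ping')): A:[ping] B:[] C:[]
After 2 (send(from=C, to=A, msg='err')): A:[ping,err] B:[] C:[]
After 3 (send(from=A, to=C, msg='tick')): A:[ping,err] B:[] C:[tick]
After 4 (process(B)): A:[ping,err] B:[] C:[tick]
After 5 (process(B)): A:[ping,err] B:[] C:[tick]
After 6 (send(from=B, to=A, msg='bye')): A:[ping,err,bye] B:[] C:[tick]
After 7 (process(B)): A:[ping,err,bye] B:[] C:[tick]
After 8 (send(from=B, to=C, msg='hello')): A:[ping,err,bye] B:[] C:[tick,hello]
After 9 (send(from=C, to=A, msg='req')): A:[ping,err,bye,req] B:[] C:[tick,hello]
After 10 (process(B)): A:[ping,err,bye,req] B:[] C:[tick,hello]
After 11 (process(B)): A:[ping,err,bye,req] B:[] C:[tick,hello]
After 12 (send(from=C, to=B, msg='final')): A:[ping,err,bye,req] B:[final] C:[tick,hello]
After 13 (process(B)): A:[ping,err,bye,req] B:[] C:[tick,hello]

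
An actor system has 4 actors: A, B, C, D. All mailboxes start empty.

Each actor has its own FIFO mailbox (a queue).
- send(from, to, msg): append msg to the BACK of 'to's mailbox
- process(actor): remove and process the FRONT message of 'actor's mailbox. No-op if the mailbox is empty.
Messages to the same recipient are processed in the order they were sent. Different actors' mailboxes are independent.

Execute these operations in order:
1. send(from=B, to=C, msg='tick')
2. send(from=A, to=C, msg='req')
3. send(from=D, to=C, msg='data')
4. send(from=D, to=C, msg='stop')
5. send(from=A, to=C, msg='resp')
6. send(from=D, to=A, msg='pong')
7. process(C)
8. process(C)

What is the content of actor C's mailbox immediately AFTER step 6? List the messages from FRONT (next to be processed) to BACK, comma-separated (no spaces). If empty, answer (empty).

After 1 (send(from=B, to=C, msg='tick')): A:[] B:[] C:[tick] D:[]
After 2 (send(from=A, to=C, msg='req')): A:[] B:[] C:[tick,req] D:[]
After 3 (send(from=D, to=C, msg='data')): A:[] B:[] C:[tick,req,data] D:[]
After 4 (send(from=D, to=C, msg='stop')): A:[] B:[] C:[tick,req,data,stop] D:[]
After 5 (send(from=A, to=C, msg='resp')): A:[] B:[] C:[tick,req,data,stop,resp] D:[]
After 6 (send(from=D, to=A, msg='pong')): A:[pong] B:[] C:[tick,req,data,stop,resp] D:[]

tick,req,data,stop,resp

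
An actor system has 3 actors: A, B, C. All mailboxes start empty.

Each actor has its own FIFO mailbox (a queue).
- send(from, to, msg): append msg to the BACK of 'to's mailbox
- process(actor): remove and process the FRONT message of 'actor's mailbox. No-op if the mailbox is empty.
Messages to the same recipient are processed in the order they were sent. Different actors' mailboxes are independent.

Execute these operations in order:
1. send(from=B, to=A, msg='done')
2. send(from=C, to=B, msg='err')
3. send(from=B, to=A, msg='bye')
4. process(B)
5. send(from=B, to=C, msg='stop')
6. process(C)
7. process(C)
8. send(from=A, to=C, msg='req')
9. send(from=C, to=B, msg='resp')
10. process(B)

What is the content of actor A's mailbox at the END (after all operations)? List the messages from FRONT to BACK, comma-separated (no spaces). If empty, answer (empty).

Answer: done,bye

Derivation:
After 1 (send(from=B, to=A, msg='done')): A:[done] B:[] C:[]
After 2 (send(from=C, to=B, msg='err')): A:[done] B:[err] C:[]
After 3 (send(from=B, to=A, msg='bye')): A:[done,bye] B:[err] C:[]
After 4 (process(B)): A:[done,bye] B:[] C:[]
After 5 (send(from=B, to=C, msg='stop')): A:[done,bye] B:[] C:[stop]
After 6 (process(C)): A:[done,bye] B:[] C:[]
After 7 (process(C)): A:[done,bye] B:[] C:[]
After 8 (send(from=A, to=C, msg='req')): A:[done,bye] B:[] C:[req]
After 9 (send(from=C, to=B, msg='resp')): A:[done,bye] B:[resp] C:[req]
After 10 (process(B)): A:[done,bye] B:[] C:[req]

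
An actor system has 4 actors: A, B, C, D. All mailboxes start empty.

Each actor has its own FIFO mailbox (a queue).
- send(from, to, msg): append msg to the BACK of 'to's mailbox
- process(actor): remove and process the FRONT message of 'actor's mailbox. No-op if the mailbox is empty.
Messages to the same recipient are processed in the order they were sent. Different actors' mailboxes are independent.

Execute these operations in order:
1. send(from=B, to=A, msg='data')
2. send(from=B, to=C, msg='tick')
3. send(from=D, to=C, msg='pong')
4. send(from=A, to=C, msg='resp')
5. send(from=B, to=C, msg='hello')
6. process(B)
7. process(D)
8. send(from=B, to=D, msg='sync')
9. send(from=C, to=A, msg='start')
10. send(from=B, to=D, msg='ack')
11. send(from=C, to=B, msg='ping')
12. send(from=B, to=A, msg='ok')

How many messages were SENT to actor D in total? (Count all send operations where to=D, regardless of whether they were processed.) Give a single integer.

After 1 (send(from=B, to=A, msg='data')): A:[data] B:[] C:[] D:[]
After 2 (send(from=B, to=C, msg='tick')): A:[data] B:[] C:[tick] D:[]
After 3 (send(from=D, to=C, msg='pong')): A:[data] B:[] C:[tick,pong] D:[]
After 4 (send(from=A, to=C, msg='resp')): A:[data] B:[] C:[tick,pong,resp] D:[]
After 5 (send(from=B, to=C, msg='hello')): A:[data] B:[] C:[tick,pong,resp,hello] D:[]
After 6 (process(B)): A:[data] B:[] C:[tick,pong,resp,hello] D:[]
After 7 (process(D)): A:[data] B:[] C:[tick,pong,resp,hello] D:[]
After 8 (send(from=B, to=D, msg='sync')): A:[data] B:[] C:[tick,pong,resp,hello] D:[sync]
After 9 (send(from=C, to=A, msg='start')): A:[data,start] B:[] C:[tick,pong,resp,hello] D:[sync]
After 10 (send(from=B, to=D, msg='ack')): A:[data,start] B:[] C:[tick,pong,resp,hello] D:[sync,ack]
After 11 (send(from=C, to=B, msg='ping')): A:[data,start] B:[ping] C:[tick,pong,resp,hello] D:[sync,ack]
After 12 (send(from=B, to=A, msg='ok')): A:[data,start,ok] B:[ping] C:[tick,pong,resp,hello] D:[sync,ack]

Answer: 2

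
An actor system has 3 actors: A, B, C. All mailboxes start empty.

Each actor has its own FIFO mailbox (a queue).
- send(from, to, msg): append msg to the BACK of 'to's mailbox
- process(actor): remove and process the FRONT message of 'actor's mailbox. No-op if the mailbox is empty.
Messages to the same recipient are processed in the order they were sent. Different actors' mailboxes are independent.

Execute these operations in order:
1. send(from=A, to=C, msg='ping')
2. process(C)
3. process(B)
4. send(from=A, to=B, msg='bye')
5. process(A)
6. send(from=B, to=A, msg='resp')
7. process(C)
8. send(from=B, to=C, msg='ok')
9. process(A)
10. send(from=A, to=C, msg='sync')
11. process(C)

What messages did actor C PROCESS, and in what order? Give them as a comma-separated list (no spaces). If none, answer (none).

After 1 (send(from=A, to=C, msg='ping')): A:[] B:[] C:[ping]
After 2 (process(C)): A:[] B:[] C:[]
After 3 (process(B)): A:[] B:[] C:[]
After 4 (send(from=A, to=B, msg='bye')): A:[] B:[bye] C:[]
After 5 (process(A)): A:[] B:[bye] C:[]
After 6 (send(from=B, to=A, msg='resp')): A:[resp] B:[bye] C:[]
After 7 (process(C)): A:[resp] B:[bye] C:[]
After 8 (send(from=B, to=C, msg='ok')): A:[resp] B:[bye] C:[ok]
After 9 (process(A)): A:[] B:[bye] C:[ok]
After 10 (send(from=A, to=C, msg='sync')): A:[] B:[bye] C:[ok,sync]
After 11 (process(C)): A:[] B:[bye] C:[sync]

Answer: ping,ok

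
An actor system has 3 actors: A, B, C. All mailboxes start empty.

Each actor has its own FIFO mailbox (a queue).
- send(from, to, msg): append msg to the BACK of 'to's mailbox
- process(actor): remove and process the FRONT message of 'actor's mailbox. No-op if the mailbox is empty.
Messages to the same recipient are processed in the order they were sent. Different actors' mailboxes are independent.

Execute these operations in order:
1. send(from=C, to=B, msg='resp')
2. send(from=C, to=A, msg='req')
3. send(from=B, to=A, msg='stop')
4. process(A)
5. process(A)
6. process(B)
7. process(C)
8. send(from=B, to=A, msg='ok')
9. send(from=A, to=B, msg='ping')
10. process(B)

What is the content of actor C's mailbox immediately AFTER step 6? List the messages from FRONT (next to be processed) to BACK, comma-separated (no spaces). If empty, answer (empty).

After 1 (send(from=C, to=B, msg='resp')): A:[] B:[resp] C:[]
After 2 (send(from=C, to=A, msg='req')): A:[req] B:[resp] C:[]
After 3 (send(from=B, to=A, msg='stop')): A:[req,stop] B:[resp] C:[]
After 4 (process(A)): A:[stop] B:[resp] C:[]
After 5 (process(A)): A:[] B:[resp] C:[]
After 6 (process(B)): A:[] B:[] C:[]

(empty)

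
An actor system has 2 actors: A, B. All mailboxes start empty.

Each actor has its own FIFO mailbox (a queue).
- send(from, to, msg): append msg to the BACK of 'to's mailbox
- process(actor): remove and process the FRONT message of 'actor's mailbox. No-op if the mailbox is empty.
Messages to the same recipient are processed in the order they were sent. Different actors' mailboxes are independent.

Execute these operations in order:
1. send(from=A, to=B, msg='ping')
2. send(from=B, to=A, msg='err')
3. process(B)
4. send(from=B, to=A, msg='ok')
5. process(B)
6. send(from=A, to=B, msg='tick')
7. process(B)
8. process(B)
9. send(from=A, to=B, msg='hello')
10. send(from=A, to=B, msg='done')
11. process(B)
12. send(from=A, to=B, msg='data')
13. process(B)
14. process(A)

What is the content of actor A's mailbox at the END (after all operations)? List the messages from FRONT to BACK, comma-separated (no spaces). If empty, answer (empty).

After 1 (send(from=A, to=B, msg='ping')): A:[] B:[ping]
After 2 (send(from=B, to=A, msg='err')): A:[err] B:[ping]
After 3 (process(B)): A:[err] B:[]
After 4 (send(from=B, to=A, msg='ok')): A:[err,ok] B:[]
After 5 (process(B)): A:[err,ok] B:[]
After 6 (send(from=A, to=B, msg='tick')): A:[err,ok] B:[tick]
After 7 (process(B)): A:[err,ok] B:[]
After 8 (process(B)): A:[err,ok] B:[]
After 9 (send(from=A, to=B, msg='hello')): A:[err,ok] B:[hello]
After 10 (send(from=A, to=B, msg='done')): A:[err,ok] B:[hello,done]
After 11 (process(B)): A:[err,ok] B:[done]
After 12 (send(from=A, to=B, msg='data')): A:[err,ok] B:[done,data]
After 13 (process(B)): A:[err,ok] B:[data]
After 14 (process(A)): A:[ok] B:[data]

Answer: ok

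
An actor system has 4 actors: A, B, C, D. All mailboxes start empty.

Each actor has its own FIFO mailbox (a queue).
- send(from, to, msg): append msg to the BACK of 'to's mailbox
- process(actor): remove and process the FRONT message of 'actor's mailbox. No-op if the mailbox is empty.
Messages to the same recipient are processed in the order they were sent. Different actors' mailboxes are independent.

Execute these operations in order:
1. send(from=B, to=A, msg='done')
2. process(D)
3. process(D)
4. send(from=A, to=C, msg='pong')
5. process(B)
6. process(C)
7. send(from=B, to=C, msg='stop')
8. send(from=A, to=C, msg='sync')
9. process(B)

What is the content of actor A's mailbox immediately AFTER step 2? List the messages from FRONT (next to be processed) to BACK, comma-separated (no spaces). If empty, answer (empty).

After 1 (send(from=B, to=A, msg='done')): A:[done] B:[] C:[] D:[]
After 2 (process(D)): A:[done] B:[] C:[] D:[]

done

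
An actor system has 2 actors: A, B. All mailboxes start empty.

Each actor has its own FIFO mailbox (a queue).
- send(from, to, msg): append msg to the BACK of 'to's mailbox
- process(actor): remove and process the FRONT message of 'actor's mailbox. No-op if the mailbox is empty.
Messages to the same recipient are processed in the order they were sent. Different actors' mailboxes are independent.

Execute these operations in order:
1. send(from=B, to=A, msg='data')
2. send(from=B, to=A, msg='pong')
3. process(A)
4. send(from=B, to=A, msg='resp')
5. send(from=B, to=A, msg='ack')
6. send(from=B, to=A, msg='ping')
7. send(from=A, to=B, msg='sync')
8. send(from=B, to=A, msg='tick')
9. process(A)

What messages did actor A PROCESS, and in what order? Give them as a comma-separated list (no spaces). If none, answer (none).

After 1 (send(from=B, to=A, msg='data')): A:[data] B:[]
After 2 (send(from=B, to=A, msg='pong')): A:[data,pong] B:[]
After 3 (process(A)): A:[pong] B:[]
After 4 (send(from=B, to=A, msg='resp')): A:[pong,resp] B:[]
After 5 (send(from=B, to=A, msg='ack')): A:[pong,resp,ack] B:[]
After 6 (send(from=B, to=A, msg='ping')): A:[pong,resp,ack,ping] B:[]
After 7 (send(from=A, to=B, msg='sync')): A:[pong,resp,ack,ping] B:[sync]
After 8 (send(from=B, to=A, msg='tick')): A:[pong,resp,ack,ping,tick] B:[sync]
After 9 (process(A)): A:[resp,ack,ping,tick] B:[sync]

Answer: data,pong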